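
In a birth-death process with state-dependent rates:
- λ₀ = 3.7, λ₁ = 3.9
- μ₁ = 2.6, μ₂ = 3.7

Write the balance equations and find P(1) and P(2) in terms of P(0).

Balance equations:
State 0: λ₀P₀ = μ₁P₁ → P₁ = (λ₀/μ₁)P₀ = (3.7/2.6)P₀ = 1.4231P₀
State 1: P₂ = (λ₀λ₁)/(μ₁μ₂)P₀ = (3.7×3.9)/(2.6×3.7)P₀ = 1.5000P₀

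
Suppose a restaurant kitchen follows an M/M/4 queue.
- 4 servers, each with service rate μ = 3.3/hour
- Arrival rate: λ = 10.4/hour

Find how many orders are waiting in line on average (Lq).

Traffic intensity: ρ = λ/(cμ) = 10.4/(4×3.3) = 0.7879
Since ρ = 0.7879 < 1, system is stable.
Offered load a = λ/μ = cρ = 10.4/3.3 = 3.1515
P₀ = [ Σₙ₌₀^3 aⁿ/n! + a^4/(4!(1-ρ)) ]⁻¹
Σ = a^0/0! + a^1/1! + a^2/2! + a^3/3! = 1.00000 + 3.15152 + 4.96602 + 5.21683 = 14.3344
a^4/(4!(1-ρ)) = 98.6456/(24 × 0.212121) = 19.3768
P₀ = 1/(14.3344 + 19.3768) = 0.02966
Lq = P₀·a^4·ρ / (4!(1-ρ)²) = 0.0296637 × 98.6456 × 0.787879 / (24 × 0.0449954) = 2.1349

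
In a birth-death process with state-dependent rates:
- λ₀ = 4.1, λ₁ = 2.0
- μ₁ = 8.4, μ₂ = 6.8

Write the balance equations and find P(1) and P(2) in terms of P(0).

Balance equations:
State 0: λ₀P₀ = μ₁P₁ → P₁ = (λ₀/μ₁)P₀ = (4.1/8.4)P₀ = 0.4881P₀
State 1: P₂ = (λ₀λ₁)/(μ₁μ₂)P₀ = (4.1×2.0)/(8.4×6.8)P₀ = 0.1436P₀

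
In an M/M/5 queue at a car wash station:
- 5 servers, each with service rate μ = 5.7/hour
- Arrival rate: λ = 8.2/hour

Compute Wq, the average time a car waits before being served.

Traffic intensity: ρ = λ/(cμ) = 8.2/(5×5.7) = 0.2877
Since ρ = 0.2877 < 1, system is stable.
Offered load a = λ/μ = cρ = 8.2/5.7 = 1.4386
P₀ = [ Σₙ₌₀^4 aⁿ/n! + a^5/(5!(1-ρ)) ]⁻¹
Σ = a^0/0! + a^1/1! + a^2/2! + a^3/3! + a^4/4! = 1.000000 + 1.438596 + 1.034780 + 0.4962103 + 0.1784616 = 4.1480
a^5/(5!(1-ρ)) = 6.1616/(120 × 0.7123) = 0.07209
P₀ = 1/(4.1480 + 0.07209) = 0.2370
Lq = P₀·a^5·ρ / (5!(1-ρ)²) = 0.23696 × 6.1616 × 0.28772 / (120 × 0.50734) = 0.006900
Wq = Lq/λ = 0.006900/8.2 = 0.0008415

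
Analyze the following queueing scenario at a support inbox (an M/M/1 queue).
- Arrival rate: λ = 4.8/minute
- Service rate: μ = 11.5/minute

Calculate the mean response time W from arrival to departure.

First, compute utilization: ρ = λ/μ = 4.8/11.5 = 0.4174
For M/M/1: W = 1/(μ-λ)
W = 1/(11.5-4.8) = 1/6.70
W = 0.1493 minutes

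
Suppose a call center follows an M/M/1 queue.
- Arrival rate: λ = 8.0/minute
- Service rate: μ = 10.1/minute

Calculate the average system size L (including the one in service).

ρ = λ/μ = 8.0/10.1 = 0.7921
For M/M/1: L = λ/(μ-λ)
L = 8.0/(10.1-8.0) = 8.0/2.10
L = 3.8095 calls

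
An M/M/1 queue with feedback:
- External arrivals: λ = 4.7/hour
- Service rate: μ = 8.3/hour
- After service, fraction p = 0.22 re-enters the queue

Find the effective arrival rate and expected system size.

Effective arrival rate: λ_eff = λ/(1-p) = 4.7/(1-0.22) = 4.7/0.78 = 6.0256
ρ = λ_eff/μ = 6.0256/8.3 = 0.72598
L = ρ/(1-ρ) = 0.72598/(1-0.72598) = 2.6494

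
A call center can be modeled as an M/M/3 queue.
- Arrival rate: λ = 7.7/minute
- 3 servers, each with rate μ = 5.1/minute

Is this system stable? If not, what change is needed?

Stability requires ρ = λ/(cμ) < 1
ρ = 7.7/(3 × 5.1) = 7.7/15.30 = 0.5033
Since 0.5033 < 1, the system is STABLE.
The servers are busy 50.33% of the time.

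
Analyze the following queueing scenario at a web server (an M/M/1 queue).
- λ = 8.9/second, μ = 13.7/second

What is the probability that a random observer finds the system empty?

ρ = λ/μ = 8.9/13.7 = 0.6496
P(0) = 1 - ρ = 1 - 0.6496 = 0.3504
The server is idle 35.04% of the time.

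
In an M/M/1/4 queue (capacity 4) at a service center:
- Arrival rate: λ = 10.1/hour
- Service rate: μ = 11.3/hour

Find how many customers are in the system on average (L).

ρ = λ/μ = 10.1/11.3 = 0.8938
P₀ = (1-ρ)/(1-ρ^(K+1)) = (1-0.8938)/(1-0.8938^5) = 0.1062/0.4296 = 0.2472
P_K = P₀×ρ^K = 0.2472 × 0.8938^4 = 0.2472 × 0.6382 = 0.1578
L = ρ[1 - (K+1)ρ^K + Kρ^(K+1)] / [(1-ρ)(1-ρ^(K+1))]
L = 0.8938 × (1 - 5×0.6382068 + 4×0.5704292) / ((1 - 0.8938) × (1 - 0.5704292)) = 1.7767 customers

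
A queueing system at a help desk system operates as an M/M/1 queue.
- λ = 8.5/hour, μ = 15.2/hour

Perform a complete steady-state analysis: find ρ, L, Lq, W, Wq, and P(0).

Step 1: ρ = λ/μ = 8.5/15.2 = 0.5592
Step 2: L = λ/(μ-λ) = 8.5/6.70 = 1.2687
Step 3: Lq = λ²/(μ(μ-λ)) = 72.25/(15.2×6.70) = 0.7094
Step 4: W = 1/(μ-λ) = 1/6.70 = 0.149254
Step 5: Wq = λ/(μ(μ-λ)) = 8.5/(15.2×6.70) = 0.08346
Step 6: P(0) = 1-ρ = 0.4408
Verify: L = λW = 8.5×0.149254 = 1.2687 ✔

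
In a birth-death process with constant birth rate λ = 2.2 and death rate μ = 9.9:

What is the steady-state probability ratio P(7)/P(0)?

For constant rates: P(n)/P(0) = (λ/μ)^n
P(7)/P(0) = (2.2/9.9)^7 = 0.22222^7 = 0.00002676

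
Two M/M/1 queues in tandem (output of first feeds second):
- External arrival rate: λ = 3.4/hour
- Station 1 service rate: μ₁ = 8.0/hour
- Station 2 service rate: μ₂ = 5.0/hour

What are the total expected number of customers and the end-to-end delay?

By Jackson's theorem, each station behaves as independent M/M/1.
Station 1: ρ₁ = 3.4/8.0 = 0.4250, L₁ = ρ₁/(1-ρ₁) = λ/(μ₁-λ) = 3.4/4.60 = 0.7391
Station 2: ρ₂ = 3.4/5.0 = 0.6800, L₂ = ρ₂/(1-ρ₂) = λ/(μ₂-λ) = 3.4/1.60 = 2.1250
Total: L = L₁ + L₂ = 0.7391 + 2.1250 = 2.8641
W = L/λ = 2.8641/3.4 = 0.8424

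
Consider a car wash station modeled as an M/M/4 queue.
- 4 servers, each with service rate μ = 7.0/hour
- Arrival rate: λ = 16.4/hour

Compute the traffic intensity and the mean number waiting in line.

Traffic intensity: ρ = λ/(cμ) = 16.4/(4×7.0) = 0.5857
Since ρ = 0.5857 < 1, system is stable.
Offered load a = λ/μ = cρ = 16.4/7.0 = 2.3429
P₀ = [ Σₙ₌₀^3 aⁿ/n! + a^4/(4!(1-ρ)) ]⁻¹
Σ = a^0/0! + a^1/1! + a^2/2! + a^3/3! = 1.0000 + 2.3429 + 2.7445 + 2.1433 = 8.2307
a^4/(4!(1-ρ)) = 30.1289/(24 × 0.41429) = 3.0302
P₀ = 1/(8.2307 + 3.0302) = 0.08880
Lq = P₀·a^4·ρ / (4!(1-ρ)²) = 0.088803 × 30.1289 × 0.58571 / (24 × 0.17163) = 0.3804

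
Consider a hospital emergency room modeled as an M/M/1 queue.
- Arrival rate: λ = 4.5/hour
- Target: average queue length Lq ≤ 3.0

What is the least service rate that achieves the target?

For M/M/1: Lq = λ²/(μ(μ-λ))
Need Lq ≤ 3.0, i.e. μ(μ-λ) ≥ λ²/3.0
μ² - 4.5μ - 20.25/3.0 ≥ 0  →  μ² - 4.5μ - 6.7500 ≥ 0
Quadratic formula (positive root): μ = [λ + √(λ² + 4×6.7500)]/2
Discriminant: 20.25 + 4×6.7500 = 47.2500, √47.2500 = 6.8739
μ ≥ (4.5 + 6.8739)/2 = 5.6869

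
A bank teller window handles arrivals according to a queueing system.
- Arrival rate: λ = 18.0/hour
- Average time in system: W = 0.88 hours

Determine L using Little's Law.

Little's Law: L = λW
L = 18.0 × 0.88 = 15.8400 transactions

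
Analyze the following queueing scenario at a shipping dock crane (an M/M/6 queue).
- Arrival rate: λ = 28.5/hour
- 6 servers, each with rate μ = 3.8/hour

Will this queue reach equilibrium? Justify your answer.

Stability requires ρ = λ/(cμ) < 1
ρ = 28.5/(6 × 3.8) = 28.5/22.80 = 1.2500
Since 1.2500 ≥ 1, the system is UNSTABLE.
Need c > λ/μ = 28.5/3.8 = 7.50.
Minimum servers needed: c = 8.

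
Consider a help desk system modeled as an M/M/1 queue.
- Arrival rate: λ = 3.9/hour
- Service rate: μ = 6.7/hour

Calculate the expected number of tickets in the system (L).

ρ = λ/μ = 3.9/6.7 = 0.5821
For M/M/1: L = λ/(μ-λ)
L = 3.9/(6.7-3.9) = 3.9/2.80
L = 1.3929 tickets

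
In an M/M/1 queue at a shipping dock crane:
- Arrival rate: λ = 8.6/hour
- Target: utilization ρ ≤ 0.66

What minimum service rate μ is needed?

ρ = λ/μ, so μ = λ/ρ
μ ≥ 8.6/0.66 = 13.0303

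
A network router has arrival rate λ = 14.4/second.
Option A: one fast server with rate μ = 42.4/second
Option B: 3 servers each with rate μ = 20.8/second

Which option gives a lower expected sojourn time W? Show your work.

Option A: single server μ = 42.4 (M/M/1)
  ρ_A = 14.4/42.4 = 0.3396
  W_A = 1/(μ-λ) = 1/(42.4-14.4) = 1/28.00 = 0.03571

Option B: 3 servers μ = 20.8 (M/M/3)
  ρ_B = λ/(cμ) = 14.4/(3×20.8) = 0.2308
  Offered load a = λ/μ = cρ = 14.4/20.8 = 0.6923
  P₀ = [ Σₙ₌₀^2 aⁿ/n! + a^3/(3!(1-ρ)) ]⁻¹
  Σ = a^0/0! + a^1/1! + a^2/2! = 1.0000 + 0.69231 + 0.23964 = 1.9320
  a^3/(3!(1-ρ)) = 0.3318/(6 × 0.7692) = 0.07189
  P₀ = 1/(1.9320 + 0.07189) = 0.4990
  Lq = P₀·a^3·ρ / (3!(1-ρ)²) = 0.4990 × 0.3318 × 0.2308 / (6 × 0.5917) = 0.01076
  Wq_B = Lq/λ = 0.0107633/14.4 = 0.00074745
  W_B = Wq_B + 1/μ = 0.00074745 + 0.048077 = 0.04882

Since W_A = 0.03571 < W_B = 0.04882, Option A (single fast server) has the shorter time in system.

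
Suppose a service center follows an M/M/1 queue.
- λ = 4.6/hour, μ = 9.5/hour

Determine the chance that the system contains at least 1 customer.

ρ = λ/μ = 4.6/9.5 = 0.4842
P(N ≥ n) = ρⁿ
P(N ≥ 1) = 0.4842^1
P(N ≥ 1) = 0.4842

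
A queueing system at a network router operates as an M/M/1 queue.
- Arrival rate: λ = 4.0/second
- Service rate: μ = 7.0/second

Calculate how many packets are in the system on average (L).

ρ = λ/μ = 4.0/7.0 = 0.5714
For M/M/1: L = λ/(μ-λ)
L = 4.0/(7.0-4.0) = 4.0/3.00
L = 1.3333 packets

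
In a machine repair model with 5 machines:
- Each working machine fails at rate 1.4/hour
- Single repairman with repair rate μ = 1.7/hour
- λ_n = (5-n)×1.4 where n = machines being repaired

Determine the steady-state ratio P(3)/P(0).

P(3)/P(0) = ∏_{i=0}^{3-1} λ_i/μ_{i+1}
= (5-0)×1.4/1.7 × (5-1)×1.4/1.7 × (5-2)×1.4/1.7
= 33.5111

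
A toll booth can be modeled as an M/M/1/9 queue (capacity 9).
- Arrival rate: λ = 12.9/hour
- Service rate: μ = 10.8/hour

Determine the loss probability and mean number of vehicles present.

ρ = λ/μ = 12.9/10.8 = 1.19444
P₀ = (1-ρ)/(1-ρ^(K+1)) = (1-1.19444)/(1-1.19444^10) = -0.1944/-4.9108 = 0.03959
P_K = P₀×ρ^K = 0.03959 × 1.19444^9 = 0.03959 × 4.9486 = 0.1959
Blocking probability P_9 = 0.1959 (19.59%)
L = ρ[1 - (K+1)ρ^K + Kρ^(K+1)] / [(1-ρ)(1-ρ^(K+1))]
L = 1.19444 × (1 - 10×4.94856 + 9×5.91076) / ((1 - 1.19444) × (1 - 5.91076)) = 5.8934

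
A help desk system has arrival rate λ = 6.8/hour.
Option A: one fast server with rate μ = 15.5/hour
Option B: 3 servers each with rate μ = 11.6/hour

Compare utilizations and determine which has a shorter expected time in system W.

Option A: single server μ = 15.5 (M/M/1)
  ρ_A = 6.8/15.5 = 0.4387
  W_A = 1/(μ-λ) = 1/(15.5-6.8) = 1/8.70 = 0.1149

Option B: 3 servers μ = 11.6 (M/M/3)
  ρ_B = λ/(cμ) = 6.8/(3×11.6) = 0.1954
  Offered load a = λ/μ = cρ = 6.8/11.6 = 0.5862
  P₀ = [ Σₙ₌₀^2 aⁿ/n! + a^3/(3!(1-ρ)) ]⁻¹
  Σ = a^0/0! + a^1/1! + a^2/2! = 1.0000 + 0.5862 + 0.1718 = 1.7580
  a^3/(3!(1-ρ)) = 0.20144/(6 × 0.80460) = 0.04173
  P₀ = 1/(1.7580 + 0.04173) = 0.5556
  Lq = P₀·a^3·ρ / (3!(1-ρ)²) = 0.555632 × 0.201443 × 0.195402 / (6 × 0.647377) = 0.005631
  Wq_B = Lq/λ = 0.00563068/6.8 = 0.000828041
  W_B = Wq_B + 1/μ = 0.000828041 + 0.0862069 = 0.08703

Since W_B = 0.08703 < W_A = 0.1149, Option B (multiple servers) has the shorter time in system.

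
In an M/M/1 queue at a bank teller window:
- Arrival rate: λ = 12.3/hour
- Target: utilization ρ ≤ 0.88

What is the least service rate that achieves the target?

ρ = λ/μ, so μ = λ/ρ
μ ≥ 12.3/0.88 = 13.9773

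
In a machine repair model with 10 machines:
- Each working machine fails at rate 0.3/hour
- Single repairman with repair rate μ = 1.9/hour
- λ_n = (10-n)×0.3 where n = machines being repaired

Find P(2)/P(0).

P(2)/P(0) = ∏_{i=0}^{2-1} λ_i/μ_{i+1}
= (10-0)×0.3/1.9 × (10-1)×0.3/1.9
= 2.2438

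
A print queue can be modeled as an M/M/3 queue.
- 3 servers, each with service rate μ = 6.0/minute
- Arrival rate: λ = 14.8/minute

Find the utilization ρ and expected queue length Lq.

Traffic intensity: ρ = λ/(cμ) = 14.8/(3×6.0) = 0.8222
Since ρ = 0.8222 < 1, system is stable.
Offered load a = λ/μ = cρ = 14.8/6.0 = 2.4667
P₀ = [ Σₙ₌₀^2 aⁿ/n! + a^3/(3!(1-ρ)) ]⁻¹
Σ = a^0/0! + a^1/1! + a^2/2! = 1.0000 + 2.4667 + 3.0422 = 6.5089
a^3/(3!(1-ρ)) = 15.0083/(6 × 0.177778) = 14.0703
P₀ = 1/(6.5089 + 14.0703) = 0.04859
Lq = P₀·a^3·ρ / (3!(1-ρ)²) = 0.048593 × 15.0083 × 0.82222 / (6 × 0.031605) = 3.1622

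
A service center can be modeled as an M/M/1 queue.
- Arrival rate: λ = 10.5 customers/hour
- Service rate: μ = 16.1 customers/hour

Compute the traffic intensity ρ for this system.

Server utilization: ρ = λ/μ
ρ = 10.5/16.1 = 0.6522
The server is busy 65.22% of the time.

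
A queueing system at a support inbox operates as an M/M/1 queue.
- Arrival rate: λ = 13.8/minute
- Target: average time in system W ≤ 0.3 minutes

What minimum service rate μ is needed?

For M/M/1: W = 1/(μ-λ)
Need W ≤ 0.3, so 1/(μ-λ) ≤ 0.3
μ - λ ≥ 1/0.3 = 3.3333
μ ≥ 13.8 + 3.3333 = 17.1333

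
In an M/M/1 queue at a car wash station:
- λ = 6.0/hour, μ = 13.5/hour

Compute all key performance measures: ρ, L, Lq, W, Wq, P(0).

Step 1: ρ = λ/μ = 6.0/13.5 = 0.4444
Step 2: L = λ/(μ-λ) = 6.0/7.50 = 0.8000
Step 3: Lq = λ²/(μ(μ-λ)) = 36.00/(13.5×7.50) = 0.3556
Step 4: W = 1/(μ-λ) = 1/7.50 = 0.13333
Step 5: Wq = λ/(μ(μ-λ)) = 6.0/(13.5×7.50) = 0.05926
Step 6: P(0) = 1-ρ = 0.5556
Verify: L = λW = 6.0×0.13333 = 0.8000 ✔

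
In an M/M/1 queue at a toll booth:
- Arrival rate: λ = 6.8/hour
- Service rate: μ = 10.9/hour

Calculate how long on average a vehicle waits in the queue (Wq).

First, compute utilization: ρ = λ/μ = 6.8/10.9 = 0.6239
For M/M/1: Wq = λ/(μ(μ-λ))
Wq = 6.8/(10.9 × (10.9-6.8))
Wq = 6.8/(10.9 × 4.10)
Wq = 0.1522 hours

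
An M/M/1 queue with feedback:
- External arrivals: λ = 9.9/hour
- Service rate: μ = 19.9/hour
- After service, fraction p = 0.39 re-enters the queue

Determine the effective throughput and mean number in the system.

Effective arrival rate: λ_eff = λ/(1-p) = 9.9/(1-0.39) = 9.9/0.61 = 16.2295
ρ = λ_eff/μ = 16.2295/19.9 = 0.815553
L = ρ/(1-ρ) = 0.815553/(1-0.815553) = 4.4216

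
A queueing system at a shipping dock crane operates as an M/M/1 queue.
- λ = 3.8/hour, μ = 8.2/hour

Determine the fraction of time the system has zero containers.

ρ = λ/μ = 3.8/8.2 = 0.4634
P(0) = 1 - ρ = 1 - 0.4634 = 0.5366
The server is idle 53.66% of the time.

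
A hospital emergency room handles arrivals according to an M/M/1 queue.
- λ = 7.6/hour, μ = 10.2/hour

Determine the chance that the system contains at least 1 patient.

ρ = λ/μ = 7.6/10.2 = 0.7451
P(N ≥ n) = ρⁿ
P(N ≥ 1) = 0.7451^1
P(N ≥ 1) = 0.7451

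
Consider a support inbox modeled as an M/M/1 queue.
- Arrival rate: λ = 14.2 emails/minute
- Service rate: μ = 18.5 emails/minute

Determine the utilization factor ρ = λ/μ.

Server utilization: ρ = λ/μ
ρ = 14.2/18.5 = 0.7676
The server is busy 76.76% of the time.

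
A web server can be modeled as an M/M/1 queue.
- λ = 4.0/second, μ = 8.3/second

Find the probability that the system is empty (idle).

ρ = λ/μ = 4.0/8.3 = 0.4819
P(0) = 1 - ρ = 1 - 0.4819 = 0.5181
The server is idle 51.81% of the time.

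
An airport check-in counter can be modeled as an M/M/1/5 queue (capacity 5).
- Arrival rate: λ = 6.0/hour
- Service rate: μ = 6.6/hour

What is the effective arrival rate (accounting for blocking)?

ρ = λ/μ = 6.0/6.6 = 0.9091
P₀ = (1-ρ)/(1-ρ^(K+1)) = (1-0.9091)/(1-0.9091^6) = 0.09090/0.4355 = 0.2087
P_K = P₀×ρ^K = 0.2087 × 0.9091^5 = 0.2087 × 0.6210 = 0.1296
λ_eff = λ(1-P_K) = 6.0 × (1 - 0.1296) = 6.0 × 0.8704 = 5.2224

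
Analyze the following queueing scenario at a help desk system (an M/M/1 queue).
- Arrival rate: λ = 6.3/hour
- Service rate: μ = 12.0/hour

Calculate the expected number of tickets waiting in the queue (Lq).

ρ = λ/μ = 6.3/12.0 = 0.5250
For M/M/1: Lq = λ²/(μ(μ-λ))
Lq = 39.69/(12.0 × 5.70)
Lq = 0.5803 tickets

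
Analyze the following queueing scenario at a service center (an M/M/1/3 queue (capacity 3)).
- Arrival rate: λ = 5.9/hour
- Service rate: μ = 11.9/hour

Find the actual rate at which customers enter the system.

ρ = λ/μ = 5.9/11.9 = 0.4958
P₀ = (1-ρ)/(1-ρ^(K+1)) = (1-0.4958)/(1-0.4958^4) = 0.5042/0.9396 = 0.5366
P_K = P₀×ρ^K = 0.53663 × 0.4958^3 = 0.53663 × 0.12188 = 0.06540
λ_eff = λ(1-P_K) = 5.9 × (1 - 0.06540) = 5.9 × 0.9346 = 5.5141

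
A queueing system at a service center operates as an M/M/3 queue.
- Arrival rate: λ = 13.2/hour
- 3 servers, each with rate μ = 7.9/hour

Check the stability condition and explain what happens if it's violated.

Stability requires ρ = λ/(cμ) < 1
ρ = 13.2/(3 × 7.9) = 13.2/23.70 = 0.5570
Since 0.5570 < 1, the system is STABLE.
The servers are busy 55.70% of the time.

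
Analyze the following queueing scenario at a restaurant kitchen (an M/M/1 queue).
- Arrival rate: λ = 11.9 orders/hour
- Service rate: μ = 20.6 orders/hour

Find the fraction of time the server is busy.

Server utilization: ρ = λ/μ
ρ = 11.9/20.6 = 0.5777
The server is busy 57.77% of the time.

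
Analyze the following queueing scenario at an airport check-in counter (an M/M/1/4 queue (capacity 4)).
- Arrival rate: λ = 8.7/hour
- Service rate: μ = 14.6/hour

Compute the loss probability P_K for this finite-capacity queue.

ρ = λ/μ = 8.7/14.6 = 0.5959
P₀ = (1-ρ)/(1-ρ^(K+1)) = (1-0.5959)/(1-0.5959^5) = 0.4041/0.9249 = 0.4369
P_K = P₀×ρ^K = 0.4369 × 0.5959^4 = 0.4369 × 0.1261 = 0.05509
Blocking probability = 5.51%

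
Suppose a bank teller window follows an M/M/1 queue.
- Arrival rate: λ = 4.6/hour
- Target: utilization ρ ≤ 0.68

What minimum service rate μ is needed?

ρ = λ/μ, so μ = λ/ρ
μ ≥ 4.6/0.68 = 6.7647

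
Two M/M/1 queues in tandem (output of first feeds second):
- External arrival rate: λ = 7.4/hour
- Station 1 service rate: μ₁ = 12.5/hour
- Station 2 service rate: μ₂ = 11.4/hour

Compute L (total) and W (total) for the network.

By Jackson's theorem, each station behaves as independent M/M/1.
Station 1: ρ₁ = 7.4/12.5 = 0.5920, L₁ = ρ₁/(1-ρ₁) = λ/(μ₁-λ) = 7.4/5.10 = 1.4510
Station 2: ρ₂ = 7.4/11.4 = 0.6491, L₂ = ρ₂/(1-ρ₂) = λ/(μ₂-λ) = 7.4/4.00 = 1.8500
Total: L = L₁ + L₂ = 1.4510 + 1.8500 = 3.3010
W = L/λ = 3.3010/7.4 = 0.4461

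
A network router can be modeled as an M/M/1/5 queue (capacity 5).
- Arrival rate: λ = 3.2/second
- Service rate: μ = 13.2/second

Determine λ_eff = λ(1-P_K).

ρ = λ/μ = 3.2/13.2 = 0.24242
P₀ = (1-ρ)/(1-ρ^(K+1)) = (1-0.24242)/(1-0.24242^6) = 0.75758/0.99980 = 0.7577
P_K = P₀×ρ^K = 0.75773 × 0.24242^5 = 0.75773 × 0.00083723 = 0.0006344
λ_eff = λ(1-P_K) = 3.2 × (1 - 0.0006344) = 3.2 × 0.99937 = 3.1980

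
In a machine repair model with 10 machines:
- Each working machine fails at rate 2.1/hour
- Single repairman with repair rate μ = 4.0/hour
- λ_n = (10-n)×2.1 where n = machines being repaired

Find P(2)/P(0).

P(2)/P(0) = ∏_{i=0}^{2-1} λ_i/μ_{i+1}
= (10-0)×2.1/4.0 × (10-1)×2.1/4.0
= 24.8063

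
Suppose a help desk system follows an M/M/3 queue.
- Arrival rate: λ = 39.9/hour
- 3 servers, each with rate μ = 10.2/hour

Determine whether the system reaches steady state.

Stability requires ρ = λ/(cμ) < 1
ρ = 39.9/(3 × 10.2) = 39.9/30.60 = 1.3039
Since 1.3039 ≥ 1, the system is UNSTABLE.
Need c > λ/μ = 39.9/10.2 = 3.91.
Minimum servers needed: c = 4.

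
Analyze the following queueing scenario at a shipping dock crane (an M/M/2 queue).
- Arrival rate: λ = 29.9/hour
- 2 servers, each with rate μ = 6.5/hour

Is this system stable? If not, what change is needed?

Stability requires ρ = λ/(cμ) < 1
ρ = 29.9/(2 × 6.5) = 29.9/13.00 = 2.3000
Since 2.3000 ≥ 1, the system is UNSTABLE.
Need c > λ/μ = 29.9/6.5 = 4.60.
Minimum servers needed: c = 5.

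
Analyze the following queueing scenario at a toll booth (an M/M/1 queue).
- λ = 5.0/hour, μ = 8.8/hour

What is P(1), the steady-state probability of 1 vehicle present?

ρ = λ/μ = 5.0/8.8 = 0.56818
P(n) = (1-ρ)ρⁿ
P(1) = (1-0.56818) × 0.56818^1
P(1) = 0.43182 × 0.56818
P(1) = 0.2454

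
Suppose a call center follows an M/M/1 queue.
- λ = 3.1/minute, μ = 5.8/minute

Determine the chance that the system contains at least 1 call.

ρ = λ/μ = 3.1/5.8 = 0.5345
P(N ≥ n) = ρⁿ
P(N ≥ 1) = 0.5345^1
P(N ≥ 1) = 0.5345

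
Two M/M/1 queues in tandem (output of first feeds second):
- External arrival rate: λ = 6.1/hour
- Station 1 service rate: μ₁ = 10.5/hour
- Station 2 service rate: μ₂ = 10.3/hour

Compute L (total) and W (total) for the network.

By Jackson's theorem, each station behaves as independent M/M/1.
Station 1: ρ₁ = 6.1/10.5 = 0.5810, L₁ = ρ₁/(1-ρ₁) = λ/(μ₁-λ) = 6.1/4.40 = 1.38636
Station 2: ρ₂ = 6.1/10.3 = 0.5922, L₂ = ρ₂/(1-ρ₂) = λ/(μ₂-λ) = 6.1/4.20 = 1.45238
Total: L = L₁ + L₂ = 1.38636 + 1.45238 = 2.8387
W = L/λ = 2.8387/6.1 = 0.4654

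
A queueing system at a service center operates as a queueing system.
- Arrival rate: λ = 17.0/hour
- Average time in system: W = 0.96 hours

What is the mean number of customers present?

Little's Law: L = λW
L = 17.0 × 0.96 = 16.3200 customers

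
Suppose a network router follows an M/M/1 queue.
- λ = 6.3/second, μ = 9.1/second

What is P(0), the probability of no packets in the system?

ρ = λ/μ = 6.3/9.1 = 0.6923
P(0) = 1 - ρ = 1 - 0.6923 = 0.3077
The server is idle 30.77% of the time.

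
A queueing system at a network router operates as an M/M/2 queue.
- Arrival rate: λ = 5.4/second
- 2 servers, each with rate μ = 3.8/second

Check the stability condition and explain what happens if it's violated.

Stability requires ρ = λ/(cμ) < 1
ρ = 5.4/(2 × 3.8) = 5.4/7.60 = 0.7105
Since 0.7105 < 1, the system is STABLE.
The servers are busy 71.05% of the time.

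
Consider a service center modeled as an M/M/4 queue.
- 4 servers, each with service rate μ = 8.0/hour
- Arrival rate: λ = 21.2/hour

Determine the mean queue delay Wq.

Traffic intensity: ρ = λ/(cμ) = 21.2/(4×8.0) = 0.6625
Since ρ = 0.6625 < 1, system is stable.
Offered load a = λ/μ = cρ = 21.2/8.0 = 2.6500
P₀ = [ Σₙ₌₀^3 aⁿ/n! + a^4/(4!(1-ρ)) ]⁻¹
Σ = a^0/0! + a^1/1! + a^2/2! + a^3/3! = 1.00000 + 2.65000 + 3.51125 + 3.10160 = 10.2629
a^4/(4!(1-ρ)) = 49.3155/(24 × 0.3375) = 6.0883
P₀ = 1/(10.2629 + 6.0883) = 0.06116
Lq = P₀·a^4·ρ / (4!(1-ρ)²) = 0.061158 × 49.3155 × 0.66250 / (24 × 0.11391) = 0.7309
Wq = Lq/λ = 0.7309/21.2 = 0.03448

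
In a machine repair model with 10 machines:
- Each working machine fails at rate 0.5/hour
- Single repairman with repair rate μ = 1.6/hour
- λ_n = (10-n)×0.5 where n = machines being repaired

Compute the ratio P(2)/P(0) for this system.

P(2)/P(0) = ∏_{i=0}^{2-1} λ_i/μ_{i+1}
= (10-0)×0.5/1.6 × (10-1)×0.5/1.6
= 8.7891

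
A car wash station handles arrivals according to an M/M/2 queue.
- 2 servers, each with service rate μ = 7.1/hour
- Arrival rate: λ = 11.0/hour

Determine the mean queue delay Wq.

Traffic intensity: ρ = λ/(cμ) = 11.0/(2×7.1) = 0.7746
Since ρ = 0.7746 < 1, system is stable.
Offered load a = λ/μ = cρ = 11.0/7.1 = 1.5493
P₀ = [ Σₙ₌₀^1 aⁿ/n! + a^2/(2!(1-ρ)) ]⁻¹
Σ = a^0/0! + a^1/1! = 1.0000 + 1.5493 = 2.5493
a^2/(2!(1-ρ)) = 2.4003/(2 × 0.22535) = 5.3257
P₀ = 1/(2.5493 + 5.3257) = 0.1270
Lq = P₀·a^2·ρ / (2!(1-ρ)²) = 0.126984 × 2.40032 × 0.774648 / (2 × 0.0507836) = 2.3247
Wq = Lq/λ = 2.3247/11.0 = 0.2113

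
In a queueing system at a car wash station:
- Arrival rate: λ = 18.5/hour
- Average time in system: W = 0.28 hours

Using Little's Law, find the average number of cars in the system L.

Little's Law: L = λW
L = 18.5 × 0.28 = 5.1800 cars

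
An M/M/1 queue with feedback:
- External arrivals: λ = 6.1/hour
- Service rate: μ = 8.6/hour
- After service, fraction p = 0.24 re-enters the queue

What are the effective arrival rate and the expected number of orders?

Effective arrival rate: λ_eff = λ/(1-p) = 6.1/(1-0.24) = 6.1/0.76 = 8.0263158
ρ = λ_eff/μ = 8.0263158/8.6 = 0.9332925
L = ρ/(1-ρ) = 0.9332925/(1-0.9332925) = 13.9908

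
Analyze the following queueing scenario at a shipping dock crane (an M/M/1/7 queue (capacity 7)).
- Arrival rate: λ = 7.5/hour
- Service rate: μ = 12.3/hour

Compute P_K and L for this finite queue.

ρ = λ/μ = 7.5/12.3 = 0.609756
P₀ = (1-ρ)/(1-ρ^(K+1)) = (1-0.609756)/(1-0.609756^8) = 0.3902/0.9809 = 0.3978
P_K = P₀×ρ^K = 0.3978 × 0.609756^7 = 0.3978 × 0.03134 = 0.01247
Blocking probability P_7 = 0.01247 (1.25%)
L = ρ[1 - (K+1)ρ^K + Kρ^(K+1)] / [(1-ρ)(1-ρ^(K+1))]
L = 0.609756 × (1 - 8×0.03134 + 7×0.01911) / ((1 - 0.609756) × (1 - 0.01911)) = 1.4066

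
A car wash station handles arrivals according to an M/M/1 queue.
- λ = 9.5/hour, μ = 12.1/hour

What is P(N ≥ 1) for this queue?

ρ = λ/μ = 9.5/12.1 = 0.7851
P(N ≥ n) = ρⁿ
P(N ≥ 1) = 0.7851^1
P(N ≥ 1) = 0.7851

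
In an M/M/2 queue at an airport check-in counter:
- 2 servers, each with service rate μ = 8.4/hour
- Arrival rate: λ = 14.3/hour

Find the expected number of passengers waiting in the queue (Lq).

Traffic intensity: ρ = λ/(cμ) = 14.3/(2×8.4) = 0.8512
Since ρ = 0.8512 < 1, system is stable.
Offered load a = λ/μ = cρ = 14.3/8.4 = 1.7024
P₀ = [ Σₙ₌₀^1 aⁿ/n! + a^2/(2!(1-ρ)) ]⁻¹
Σ = a^0/0! + a^1/1! = 1.0000 + 1.7024 = 2.7024
a^2/(2!(1-ρ)) = 2.8981/(2 × 0.14881) = 9.7376
P₀ = 1/(2.7024 + 9.7376) = 0.08039
Lq = P₀·a^2·ρ / (2!(1-ρ)²) = 0.0803859 × 2.89810 × 0.851190 / (2 × 0.0221443) = 4.4774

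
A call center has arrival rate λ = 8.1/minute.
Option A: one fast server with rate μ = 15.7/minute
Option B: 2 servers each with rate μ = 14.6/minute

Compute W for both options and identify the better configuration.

Option A: single server μ = 15.7 (M/M/1)
  ρ_A = 8.1/15.7 = 0.5159
  W_A = 1/(μ-λ) = 1/(15.7-8.1) = 1/7.60 = 0.1316

Option B: 2 servers μ = 14.6 (M/M/2)
  ρ_B = λ/(cμ) = 8.1/(2×14.6) = 0.2774
  Offered load a = λ/μ = cρ = 8.1/14.6 = 0.5548
  P₀ = [ Σₙ₌₀^1 aⁿ/n! + a^2/(2!(1-ρ)) ]⁻¹
  Σ = a^0/0! + a^1/1! = 1.0000 + 0.5548 = 1.5548
  a^2/(2!(1-ρ)) = 0.3078/(2 × 0.7226) = 0.2130
  P₀ = 1/(1.5548 + 0.2130) = 0.5657
  Lq = P₀·a^2·ρ / (2!(1-ρ)²) = 0.5657 × 0.3078 × 0.2774 / (2 × 0.5222) = 0.04625
  Wq_B = Lq/λ = 0.04625/8.1 = 0.005710
  W_B = Wq_B + 1/μ = 0.005710 + 0.06849 = 0.07420

Since W_B = 0.07420 < W_A = 0.1316, Option B (multiple servers) has the shorter time in system.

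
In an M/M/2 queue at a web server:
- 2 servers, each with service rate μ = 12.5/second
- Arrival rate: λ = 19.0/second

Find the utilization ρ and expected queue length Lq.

Traffic intensity: ρ = λ/(cμ) = 19.0/(2×12.5) = 0.7600
Since ρ = 0.7600 < 1, system is stable.
Offered load a = λ/μ = cρ = 19.0/12.5 = 1.5200
P₀ = [ Σₙ₌₀^1 aⁿ/n! + a^2/(2!(1-ρ)) ]⁻¹
Σ = a^0/0! + a^1/1! = 1.0000 + 1.5200 = 2.5200
a^2/(2!(1-ρ)) = 2.3104/(2 × 0.2400) = 4.8133
P₀ = 1/(2.5200 + 4.8133) = 0.1364
Lq = P₀·a^2·ρ / (2!(1-ρ)²) = 0.136364 × 2.31040 × 0.760000 / (2 × 0.0576000) = 2.0785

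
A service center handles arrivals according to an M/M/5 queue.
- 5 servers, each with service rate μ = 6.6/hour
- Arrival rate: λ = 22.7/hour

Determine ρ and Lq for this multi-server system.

Traffic intensity: ρ = λ/(cμ) = 22.7/(5×6.6) = 0.6879
Since ρ = 0.6879 < 1, system is stable.
Offered load a = λ/μ = cρ = 22.7/6.6 = 3.4394
P₀ = [ Σₙ₌₀^4 aⁿ/n! + a^5/(5!(1-ρ)) ]⁻¹
Σ = a^0/0! + a^1/1! + a^2/2! + a^3/3! + a^4/4! = 1.00000 + 3.43939 + 5.91472 + 6.78101 + 5.83064 = 22.9658
a^5/(5!(1-ρ)) = 481.2931/(120 × 0.31212) = 12.8501
P₀ = 1/(22.9658 + 12.8501) = 0.02792
Lq = P₀·a^5·ρ / (5!(1-ρ)²) = 0.02792 × 481.2931 × 0.6879 / (120 × 0.09742) = 0.7907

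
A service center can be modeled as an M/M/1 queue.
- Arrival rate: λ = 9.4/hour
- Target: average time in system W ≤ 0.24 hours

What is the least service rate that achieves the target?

For M/M/1: W = 1/(μ-λ)
Need W ≤ 0.24, so 1/(μ-λ) ≤ 0.24
μ - λ ≥ 1/0.24 = 4.1667
μ ≥ 9.4 + 4.1667 = 13.5667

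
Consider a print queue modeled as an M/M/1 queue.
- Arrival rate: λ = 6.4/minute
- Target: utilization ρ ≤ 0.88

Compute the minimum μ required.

ρ = λ/μ, so μ = λ/ρ
μ ≥ 6.4/0.88 = 7.2727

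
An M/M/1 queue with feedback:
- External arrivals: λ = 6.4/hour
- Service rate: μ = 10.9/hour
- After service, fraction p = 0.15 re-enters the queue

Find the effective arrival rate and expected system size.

Effective arrival rate: λ_eff = λ/(1-p) = 6.4/(1-0.15) = 6.4/0.85 = 7.52941
ρ = λ_eff/μ = 7.52941/10.9 = 0.690772
L = ρ/(1-ρ) = 0.690772/(1-0.690772) = 2.2339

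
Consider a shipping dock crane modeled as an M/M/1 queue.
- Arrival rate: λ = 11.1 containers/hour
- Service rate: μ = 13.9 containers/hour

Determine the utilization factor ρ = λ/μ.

Server utilization: ρ = λ/μ
ρ = 11.1/13.9 = 0.7986
The server is busy 79.86% of the time.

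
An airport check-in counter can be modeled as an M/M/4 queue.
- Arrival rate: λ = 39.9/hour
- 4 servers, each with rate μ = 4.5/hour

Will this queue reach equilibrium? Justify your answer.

Stability requires ρ = λ/(cμ) < 1
ρ = 39.9/(4 × 4.5) = 39.9/18.00 = 2.2167
Since 2.2167 ≥ 1, the system is UNSTABLE.
Need c > λ/μ = 39.9/4.5 = 8.87.
Minimum servers needed: c = 9.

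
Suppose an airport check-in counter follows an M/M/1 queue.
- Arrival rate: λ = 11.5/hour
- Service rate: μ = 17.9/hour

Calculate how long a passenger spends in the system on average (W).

First, compute utilization: ρ = λ/μ = 11.5/17.9 = 0.6425
For M/M/1: W = 1/(μ-λ)
W = 1/(17.9-11.5) = 1/6.40
W = 0.1563 hours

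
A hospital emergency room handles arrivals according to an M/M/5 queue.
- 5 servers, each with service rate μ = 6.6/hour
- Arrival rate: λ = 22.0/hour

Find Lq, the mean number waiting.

Traffic intensity: ρ = λ/(cμ) = 22.0/(5×6.6) = 0.6667
Since ρ = 0.6667 < 1, system is stable.
Offered load a = λ/μ = cρ = 22.0/6.6 = 3.3333
P₀ = [ Σₙ₌₀^4 aⁿ/n! + a^5/(5!(1-ρ)) ]⁻¹
Σ = a^0/0! + a^1/1! + a^2/2! + a^3/3! + a^4/4! = 1.00000 + 3.33333 + 5.55556 + 6.17284 + 5.14403 = 21.2058
a^5/(5!(1-ρ)) = 411.5226/(120 × 0.333333) = 10.2881
P₀ = 1/(21.2058 + 10.2881) = 0.03175
Lq = P₀·a^5·ρ / (5!(1-ρ)²) = 0.031752 × 411.5226 × 0.66667 / (120 × 0.11111) = 0.6533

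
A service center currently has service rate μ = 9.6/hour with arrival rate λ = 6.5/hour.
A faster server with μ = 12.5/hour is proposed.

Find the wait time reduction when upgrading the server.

System 1: ρ₁ = 6.5/9.6 = 0.6771, W₁ = 1/(9.6-6.5) = 0.3226
System 2: ρ₂ = 6.5/12.5 = 0.5200, W₂ = 1/(12.5-6.5) = 0.1667
Improvement: (W₁-W₂)/W₁ = (0.3226-0.1667)/0.3226 = 48.33%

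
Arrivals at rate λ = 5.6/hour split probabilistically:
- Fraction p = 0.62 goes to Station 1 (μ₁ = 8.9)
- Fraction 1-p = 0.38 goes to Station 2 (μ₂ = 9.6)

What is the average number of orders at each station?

Effective rates: λ₁ = 5.6×0.62 = 3.472, λ₂ = 5.6×0.38 = 2.128
Station 1: ρ₁ = 3.472/8.9 = 0.3901, L₁ = ρ₁/(1-ρ₁) = 0.3901/(1-0.3901) = 0.6396
Station 2: ρ₂ = 2.128/9.6 = 0.22167, L₂ = ρ₂/(1-ρ₂) = 0.22167/(1-0.22167) = 0.2848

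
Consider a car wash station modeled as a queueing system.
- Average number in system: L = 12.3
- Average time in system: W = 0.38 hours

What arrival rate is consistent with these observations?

Little's Law: L = λW, so λ = L/W
λ = 12.3/0.38 = 32.3684 cars/hour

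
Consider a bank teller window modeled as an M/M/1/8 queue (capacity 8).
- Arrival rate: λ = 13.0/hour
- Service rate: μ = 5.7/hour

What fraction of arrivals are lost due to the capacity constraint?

ρ = λ/μ = 13.0/5.7 = 2.2807
P₀ = (1-ρ)/(1-ρ^(K+1)) = (1-2.2807)/(1-2.2807^9) = -1.2807/-1668.6039 = 0.0007675
P_K = P₀×ρ^K = 0.0007675 × 2.2807^8 = 0.0007675 × 732.0577 = 0.5619
Blocking probability = 56.19%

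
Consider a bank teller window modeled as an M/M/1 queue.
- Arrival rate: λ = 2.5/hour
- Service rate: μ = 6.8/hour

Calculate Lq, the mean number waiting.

ρ = λ/μ = 2.5/6.8 = 0.3676
For M/M/1: Lq = λ²/(μ(μ-λ))
Lq = 6.25/(6.8 × 4.30)
Lq = 0.2137 transactions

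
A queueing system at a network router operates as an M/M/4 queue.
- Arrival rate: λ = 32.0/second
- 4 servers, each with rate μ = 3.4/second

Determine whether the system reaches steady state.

Stability requires ρ = λ/(cμ) < 1
ρ = 32.0/(4 × 3.4) = 32.0/13.60 = 2.3529
Since 2.3529 ≥ 1, the system is UNSTABLE.
Need c > λ/μ = 32.0/3.4 = 9.41.
Minimum servers needed: c = 10.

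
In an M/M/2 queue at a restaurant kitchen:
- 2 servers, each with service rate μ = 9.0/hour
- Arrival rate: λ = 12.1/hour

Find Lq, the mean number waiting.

Traffic intensity: ρ = λ/(cμ) = 12.1/(2×9.0) = 0.6722
Since ρ = 0.6722 < 1, system is stable.
Offered load a = λ/μ = cρ = 12.1/9.0 = 1.3444
P₀ = [ Σₙ₌₀^1 aⁿ/n! + a^2/(2!(1-ρ)) ]⁻¹
Σ = a^0/0! + a^1/1! = 1.0000 + 1.3444 = 2.3444
a^2/(2!(1-ρ)) = 1.807531/(2 × 0.3277778) = 2.7573
P₀ = 1/(2.3444 + 2.7573) = 0.1960
Lq = P₀·a^2·ρ / (2!(1-ρ)²) = 0.196013 × 1.80753 × 0.672222 / (2 × 0.107438) = 1.1084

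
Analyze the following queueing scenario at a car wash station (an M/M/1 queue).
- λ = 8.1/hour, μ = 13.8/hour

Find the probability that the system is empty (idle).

ρ = λ/μ = 8.1/13.8 = 0.5870
P(0) = 1 - ρ = 1 - 0.5870 = 0.4130
The server is idle 41.30% of the time.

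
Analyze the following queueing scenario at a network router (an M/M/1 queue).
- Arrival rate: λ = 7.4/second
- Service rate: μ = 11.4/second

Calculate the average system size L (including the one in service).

ρ = λ/μ = 7.4/11.4 = 0.6491
For M/M/1: L = λ/(μ-λ)
L = 7.4/(11.4-7.4) = 7.4/4.00
L = 1.8500 packets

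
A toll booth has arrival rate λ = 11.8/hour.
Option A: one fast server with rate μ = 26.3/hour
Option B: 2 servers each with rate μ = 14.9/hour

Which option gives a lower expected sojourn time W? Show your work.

Option A: single server μ = 26.3 (M/M/1)
  ρ_A = 11.8/26.3 = 0.4487
  W_A = 1/(μ-λ) = 1/(26.3-11.8) = 1/14.50 = 0.06897

Option B: 2 servers μ = 14.9 (M/M/2)
  ρ_B = λ/(cμ) = 11.8/(2×14.9) = 0.3960
  Offered load a = λ/μ = cρ = 11.8/14.9 = 0.7919
  P₀ = [ Σₙ₌₀^1 aⁿ/n! + a^2/(2!(1-ρ)) ]⁻¹
  Σ = a^0/0! + a^1/1! = 1.0000 + 0.7919 = 1.7919
  a^2/(2!(1-ρ)) = 0.6272/(2 × 0.6040) = 0.5192
  P₀ = 1/(1.7919 + 0.5192) = 0.4327
  Lq = P₀·a^2·ρ / (2!(1-ρ)²) = 0.4327 × 0.6272 × 0.3960 / (2 × 0.3648) = 0.1473
  Wq_B = Lq/λ = 0.1473/11.8 = 0.01248
  W_B = Wq_B + 1/μ = 0.01248 + 0.06711 = 0.07959

Since W_A = 0.06897 < W_B = 0.07959, Option A (single fast server) has the shorter time in system.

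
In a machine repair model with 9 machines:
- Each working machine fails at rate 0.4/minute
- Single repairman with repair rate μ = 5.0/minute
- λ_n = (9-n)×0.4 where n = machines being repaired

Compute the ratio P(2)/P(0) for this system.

P(2)/P(0) = ∏_{i=0}^{2-1} λ_i/μ_{i+1}
= (9-0)×0.4/5.0 × (9-1)×0.4/5.0
= 0.4608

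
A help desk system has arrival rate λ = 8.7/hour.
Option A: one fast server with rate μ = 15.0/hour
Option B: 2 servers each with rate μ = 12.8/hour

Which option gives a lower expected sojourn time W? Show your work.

Option A: single server μ = 15.0 (M/M/1)
  ρ_A = 8.7/15.0 = 0.5800
  W_A = 1/(μ-λ) = 1/(15.0-8.7) = 1/6.30 = 0.1587

Option B: 2 servers μ = 12.8 (M/M/2)
  ρ_B = λ/(cμ) = 8.7/(2×12.8) = 0.3398
  Offered load a = λ/μ = cρ = 8.7/12.8 = 0.6797
  P₀ = [ Σₙ₌₀^1 aⁿ/n! + a^2/(2!(1-ρ)) ]⁻¹
  Σ = a^0/0! + a^1/1! = 1.0000 + 0.6797 = 1.6797
  a^2/(2!(1-ρ)) = 0.4620/(2 × 0.6602) = 0.3499
  P₀ = 1/(1.6797 + 0.3499) = 0.4927
  Lq = P₀·a^2·ρ / (2!(1-ρ)²) = 0.49271 × 0.46198 × 0.33984 / (2 × 0.43581) = 0.08875
  Wq_B = Lq/λ = 0.08875/8.7 = 0.010201
  W_B = Wq_B + 1/μ = 0.010201 + 0.078125 = 0.08833

Since W_B = 0.08833 < W_A = 0.1587, Option B (multiple servers) has the shorter time in system.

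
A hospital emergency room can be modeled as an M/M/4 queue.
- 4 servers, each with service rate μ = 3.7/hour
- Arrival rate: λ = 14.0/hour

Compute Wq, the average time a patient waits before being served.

Traffic intensity: ρ = λ/(cμ) = 14.0/(4×3.7) = 0.9459
Since ρ = 0.9459 < 1, system is stable.
Offered load a = λ/μ = cρ = 14.0/3.7 = 3.7838
P₀ = [ Σₙ₌₀^3 aⁿ/n! + a^4/(4!(1-ρ)) ]⁻¹
Σ = a^0/0! + a^1/1! + a^2/2! + a^3/3! = 1.00000 + 3.78378 + 7.15851 + 9.02875 = 20.9710
a^4/(4!(1-ρ)) = 204.97705/(24 × 0.054054054) = 158.0031
P₀ = 1/(20.9710 + 158.0031) = 0.005587
Lq = P₀·a^4·ρ / (4!(1-ρ)²) = 0.00558740 × 204.9771 × 0.945946 / (24 × 0.00292184) = 15.4495
Wq = Lq/λ = 15.4495/14.0 = 1.1035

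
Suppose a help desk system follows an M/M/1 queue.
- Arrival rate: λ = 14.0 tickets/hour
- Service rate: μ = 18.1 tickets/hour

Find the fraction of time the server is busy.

Server utilization: ρ = λ/μ
ρ = 14.0/18.1 = 0.7735
The server is busy 77.35% of the time.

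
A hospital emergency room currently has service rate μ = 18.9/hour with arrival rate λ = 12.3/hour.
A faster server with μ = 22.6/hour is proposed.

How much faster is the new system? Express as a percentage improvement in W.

System 1: ρ₁ = 12.3/18.9 = 0.6508, W₁ = 1/(18.9-12.3) = 0.15152
System 2: ρ₂ = 12.3/22.6 = 0.5442, W₂ = 1/(22.6-12.3) = 0.097087
Improvement: (W₁-W₂)/W₁ = (0.15152-0.097087)/0.15152 = 35.92%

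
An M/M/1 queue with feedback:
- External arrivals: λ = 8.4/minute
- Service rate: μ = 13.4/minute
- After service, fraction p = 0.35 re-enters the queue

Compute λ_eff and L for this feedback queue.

Effective arrival rate: λ_eff = λ/(1-p) = 8.4/(1-0.35) = 8.4/0.65 = 12.923077
ρ = λ_eff/μ = 12.923077/13.4 = 0.9644087
L = ρ/(1-ρ) = 0.9644087/(1-0.9644087) = 27.0968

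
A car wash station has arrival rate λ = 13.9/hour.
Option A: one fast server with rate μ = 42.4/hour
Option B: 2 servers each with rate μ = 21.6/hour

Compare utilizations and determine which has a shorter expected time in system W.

Option A: single server μ = 42.4 (M/M/1)
  ρ_A = 13.9/42.4 = 0.3278
  W_A = 1/(μ-λ) = 1/(42.4-13.9) = 1/28.50 = 0.03509

Option B: 2 servers μ = 21.6 (M/M/2)
  ρ_B = λ/(cμ) = 13.9/(2×21.6) = 0.3218
  Offered load a = λ/μ = cρ = 13.9/21.6 = 0.6435
  P₀ = [ Σₙ₌₀^1 aⁿ/n! + a^2/(2!(1-ρ)) ]⁻¹
  Σ = a^0/0! + a^1/1! = 1.0000 + 0.6435 = 1.6435
  a^2/(2!(1-ρ)) = 0.4141/(2 × 0.6782) = 0.3053
  P₀ = 1/(1.6435 + 0.3053) = 0.5131
  Lq = P₀·a^2·ρ / (2!(1-ρ)²) = 0.5131 × 0.4141 × 0.3218 / (2 × 0.4600) = 0.07432
  Wq_B = Lq/λ = 0.074317/13.9 = 0.0053465
  W_B = Wq_B + 1/μ = 0.0053465 + 0.046296 = 0.05164

Since W_A = 0.03509 < W_B = 0.05164, Option A (single fast server) has the shorter time in system.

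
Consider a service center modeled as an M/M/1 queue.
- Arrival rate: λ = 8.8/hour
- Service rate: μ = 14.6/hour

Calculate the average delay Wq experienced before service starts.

First, compute utilization: ρ = λ/μ = 8.8/14.6 = 0.6027
For M/M/1: Wq = λ/(μ(μ-λ))
Wq = 8.8/(14.6 × (14.6-8.8))
Wq = 8.8/(14.6 × 5.80)
Wq = 0.1039 hours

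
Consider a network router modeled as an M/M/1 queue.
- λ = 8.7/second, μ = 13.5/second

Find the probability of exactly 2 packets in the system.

ρ = λ/μ = 8.7/13.5 = 0.6444
P(n) = (1-ρ)ρⁿ
P(2) = (1-0.6444) × 0.6444^2
P(2) = 0.3556 × 0.4153
P(2) = 0.1477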